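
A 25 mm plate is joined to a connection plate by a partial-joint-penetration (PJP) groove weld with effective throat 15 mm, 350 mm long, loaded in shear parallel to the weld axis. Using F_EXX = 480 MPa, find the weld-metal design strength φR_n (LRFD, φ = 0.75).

Effective throat (given) t_e = 15 mm.
A_we = 15 × 350 = 5250 mm².
F_nw = 0.6 F_EXX = 288 MPa.
φR_n = 0.75 × 288 × 5250 × 10⁻³ = 1134 kN.

φR_n ≈ 1130 kN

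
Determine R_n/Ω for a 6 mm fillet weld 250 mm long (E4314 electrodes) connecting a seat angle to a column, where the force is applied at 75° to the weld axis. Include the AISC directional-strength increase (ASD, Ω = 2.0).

E43XX → F_EXX = 430 MPa.
t_e = 0.707 × 6 = 4.242 mm; A_we = 4.242 × 250 = 1060 mm².
Directional factor: 1.0 + 0.5 sin^1.5(75°) = 1.475.
F_nw = 0.6 × 430 × 1.475 = 380.5 MPa.
R_n/Ω = (380.5 × 1060) / 2.0 × 10⁻³ = 201.7 kN.

R_n/Ω ≈ 202 kN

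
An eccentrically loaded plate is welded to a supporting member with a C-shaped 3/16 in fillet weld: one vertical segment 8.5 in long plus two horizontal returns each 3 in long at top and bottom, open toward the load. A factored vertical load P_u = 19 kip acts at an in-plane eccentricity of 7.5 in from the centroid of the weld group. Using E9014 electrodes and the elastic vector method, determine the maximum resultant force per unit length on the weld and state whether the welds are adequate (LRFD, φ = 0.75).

E90XX → F_EXX = 90 ksi.
Total weld length L_w = 14.5 in. Treat welds as unit-width lines.
Centroid: x̄ = 2×3×1.5 / 14.5 = 0.6207 in from the vertical weld.
Polar moment about centroid: J = I_x + I_y = [8.5³/12 + 2×3×4.25²] + [8.5×0.6207² + 2(3³/12 + 3×0.8793²)] = 172 in³.
Direct shear f_v = P/L_w = 19 / 14.5 = 1.31 kip/in (vertical).
Torsion M = P·e = 19 × 7.5 = 142.5 kip·in.
Critical point at (x, y) = (2.379, 4.25) from centroid. f_tx = M·y/J = 3.522 kip/in; f_ty = M·x/J = 1.972 kip/in.
Resultant f_max = √[f_tx² + (f_v + f_ty)²] = √[3.522² + (1.31 + 1.972)²] = 4.814 kip/in.
Capacity per unit length: φr_n = 0.75 × 0.6 × 90 × (0.707 × 0.1875) = 5.369 kip/in.
4.814 ≤ 5.369 → adequate.

f_max ≈ 4.81 kip/in; adequate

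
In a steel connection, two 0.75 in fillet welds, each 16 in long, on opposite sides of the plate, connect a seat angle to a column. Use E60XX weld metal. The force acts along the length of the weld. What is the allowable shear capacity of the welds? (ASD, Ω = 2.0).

R_n/Ω ≈ 305 kips

E60XX → F_EXX = 60 ksi.
Effective throat t_e = 0.707 × 0.75 = 0.5302 in.
Total length L = 32 in; A_we = 0.5302 × 32 = 16.97 in².
F_nw = 0.6 F_EXX = 0.6 × 60 = 36 ksi.
R_n = 36 × 16.97 = 610.8 kips; R_n/Ω = 610.8/2.0 = 305.4 kips.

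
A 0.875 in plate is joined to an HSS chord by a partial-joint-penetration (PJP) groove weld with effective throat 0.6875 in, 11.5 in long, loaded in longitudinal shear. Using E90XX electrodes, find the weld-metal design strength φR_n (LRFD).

φR_n ≈ 320 kips

E90XX → F_EXX = 90 ksi.
Effective throat (given) t_e = 0.6875 in.
A_we = 0.6875 × 11.5 = 7.906 in².
F_nw = 0.6 F_EXX = 54 ksi.
φR_n = 0.75 × 54 × 7.906 = 320.2 kips.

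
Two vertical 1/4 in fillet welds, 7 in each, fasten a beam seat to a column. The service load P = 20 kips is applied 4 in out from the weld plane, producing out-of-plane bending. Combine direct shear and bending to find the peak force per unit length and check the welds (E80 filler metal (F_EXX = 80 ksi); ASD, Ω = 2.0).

f_max ≈ 5.1 kip/in; NOT adequate

L_w = 2 × 7 = 14 in; section modulus (unit throat) S = 2 × L²/6 = 16.33 in².
Direct shear f_v = P/L_w = 20/14 = 1.429 kip/in.
Moment M = P × e = 20 × 4 = 80 kip·in; bending f_b = M/S = 4.898 kip/in.
f_max = √(f_v² + f_b²) = √(1.429² + 4.898²) = 5.102 kip/in.
r_n/Ω = (1/2.0) × 0.6 × 80 × (0.707 × 0.25) = 4.242 kip/in → NOT adequate.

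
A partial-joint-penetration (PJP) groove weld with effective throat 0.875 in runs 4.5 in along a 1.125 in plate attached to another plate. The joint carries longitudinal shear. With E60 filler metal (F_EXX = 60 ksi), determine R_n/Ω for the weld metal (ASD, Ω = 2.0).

R_n/Ω ≈ 70.9 kip

Effective throat (given) t_e = 0.875 in.
A_we = 0.875 × 4.5 = 3.938 in².
F_nw = 0.6 F_EXX = 36 ksi.
R_n/Ω = (36 × 3.938) / 2.0 = 70.88 kip.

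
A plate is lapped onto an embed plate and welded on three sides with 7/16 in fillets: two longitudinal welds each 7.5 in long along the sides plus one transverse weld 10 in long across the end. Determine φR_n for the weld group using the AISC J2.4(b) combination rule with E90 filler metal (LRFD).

φR_n ≈ 348 kip

E90XX → F_EXX = 90 ksi.
t_e = 0.707 × 0.4375 = 0.3093 in.
R_nwl = 0.6 × 90 × 0.3093 × 15 = 250.5 kip (longitudinal, 2 welds).
R_nwt = 0.6 × 90 × 0.3093 × 10 = 167 kip (transverse, base value).
(i) R_nwl + R_nwt = 417.6 kip; (ii) 0.85 R_nwl + 1.5 R_nwt = 463.5 kip.
R_n = max = 463.5 kip [governs: (ii)]; φR_n = 347.6 kip.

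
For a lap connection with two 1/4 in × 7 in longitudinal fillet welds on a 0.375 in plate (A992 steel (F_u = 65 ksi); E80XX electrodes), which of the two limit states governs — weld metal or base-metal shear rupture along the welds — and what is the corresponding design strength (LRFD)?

φR_n ≈ 89.1 kips (weld metal governs)

E80XX → F_EXX = 80 ksi.
t_e = 0.707 × 0.25 = 0.1767 in; L = 14 in.
Weld metal: φR_n = 0.75 × 0.6 × 80 × 0.1767 × 14 = 89.08 kips.
Base metal (shear rupture): φR_n = 0.75 × 0.6 × 65 × 0.375 × 14 = 153.6 kips.
Governing: weld metal.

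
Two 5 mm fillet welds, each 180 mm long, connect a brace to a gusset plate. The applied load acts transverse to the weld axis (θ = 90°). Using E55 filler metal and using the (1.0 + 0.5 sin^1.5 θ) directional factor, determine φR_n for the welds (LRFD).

E55XX → F_EXX = 550 MPa.
t_e = 0.707 × 5 = 3.535 mm; A_we = 3.535 × 360 = 1273 mm².
Directional factor: 1.0 + 0.5 sin^1.5(90°) = 1.5.
F_nw = 0.6 × 550 × 1.5 = 495 MPa.
φR_n = 0.75 × 495 × 1273 × 10⁻³ = 472.5 kN.

φR_n ≈ 472 kN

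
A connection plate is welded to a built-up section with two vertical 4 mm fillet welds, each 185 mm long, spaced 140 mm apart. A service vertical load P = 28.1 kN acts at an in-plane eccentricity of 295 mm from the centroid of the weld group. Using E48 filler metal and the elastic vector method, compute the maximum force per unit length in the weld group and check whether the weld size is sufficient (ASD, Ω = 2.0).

E48XX → F_EXX = 480 MPa.
Total weld length L_w = 370 mm. Treat welds as unit-width lines.
Polar moment about centroid: J = 2[d³/12 + d(b/2)²] = 2[185³/12 + 185×70²] = 2868000 mm³.
Direct shear f_v = P/L_w = 28.1×10³ / 370 = 75.95 N/mm (vertical).
Torsion M = P·e = 28.1×10³ × 295 = 8289500 N·mm.
Critical point at (x, y) = (70, 92.5) from centroid. f_tx = M·y/J = 267.3 N/mm; f_ty = M·x/J = 202.3 N/mm.
Resultant f_max = √[f_tx² + (f_v + f_ty)²] = √[267.3² + (75.95 + 202.3)²] = 385.9 N/mm.
Capacity per unit length: r_n/Ω = (1/2.0) × 0.6 × 480 × (0.707 × 4) = 407.2 N/mm.
385.9 ≤ 407.2 → adequate.

f_max ≈ 386 N/mm; adequate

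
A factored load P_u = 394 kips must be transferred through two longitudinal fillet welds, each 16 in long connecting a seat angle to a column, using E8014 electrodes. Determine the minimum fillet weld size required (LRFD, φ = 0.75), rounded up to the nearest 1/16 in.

E80XX → F_EXX = 80 ksi.
Total weld length L = 32 in.
Required throat t_e = P_u / (φ × 0.6 F_EXX × L) = 394 / (0.75 × 0.6 × 80 × 32) = 0.342 in.
Required leg w = t_e / 0.707 = 0.4838 in → use 1/2 in.

w = 1/2 in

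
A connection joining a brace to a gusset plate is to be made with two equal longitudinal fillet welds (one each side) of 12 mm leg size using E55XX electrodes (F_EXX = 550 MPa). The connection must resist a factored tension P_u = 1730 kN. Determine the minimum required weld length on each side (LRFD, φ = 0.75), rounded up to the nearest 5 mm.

Throat t_e = 0.707 × 12 = 8.484 mm.
φr_n = 0.75 × 0.6 × 550 × 8.484 × 10⁻³ = 2.1 kN/mm.
L_req = P_u / φr_n = 1730 / 2.1 = 823.9 mm total.
Per side: 823.9 / 2 = 411.9 mm.
Round up → use L = 415 mm on each side.

L = 415 mm on each side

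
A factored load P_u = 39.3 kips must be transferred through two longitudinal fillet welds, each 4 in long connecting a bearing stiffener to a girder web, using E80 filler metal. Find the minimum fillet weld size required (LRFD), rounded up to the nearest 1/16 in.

w = 1/4 in

E80XX → F_EXX = 80 ksi.
Total weld length L = 8 in.
Required throat t_e = P_u / (φ × 0.6 F_EXX × L) = 39.3 / (0.75 × 0.6 × 80 × 8) = 0.1365 in.
Required leg w = t_e / 0.707 = 0.193 in → use 1/4 in.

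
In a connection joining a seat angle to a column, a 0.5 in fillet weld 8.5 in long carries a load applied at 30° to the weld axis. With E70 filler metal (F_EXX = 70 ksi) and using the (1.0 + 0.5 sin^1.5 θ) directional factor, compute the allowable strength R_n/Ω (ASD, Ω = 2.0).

t_e = 0.707 × 0.5 = 0.3535 in; A_we = 0.3535 × 8.5 = 3.005 in².
Directional factor: 1.0 + 0.5 sin^1.5(30°) = 1.177.
F_nw = 0.6 × 70 × 1.177 = 49.42 ksi.
R_n/Ω = (49.42 × 3.005) / 2.0 = 74.25 kips.

R_n/Ω ≈ 74.3 kips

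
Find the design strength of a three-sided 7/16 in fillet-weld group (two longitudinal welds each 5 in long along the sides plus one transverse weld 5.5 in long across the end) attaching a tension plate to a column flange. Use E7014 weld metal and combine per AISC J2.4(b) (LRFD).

E70XX → F_EXX = 70 ksi.
t_e = 0.707 × 0.4375 = 0.3093 in.
R_nwl = 0.6 × 70 × 0.3093 × 10 = 129.9 kip (longitudinal, 2 welds).
R_nwt = 0.6 × 70 × 0.3093 × 5.5 = 71.45 kip (transverse, base value).
(i) R_nwl + R_nwt = 201.4 kip; (ii) 0.85 R_nwl + 1.5 R_nwt = 217.6 kip.
R_n = max = 217.6 kip [governs: (ii)]; φR_n = 163.2 kip.

φR_n ≈ 163 kip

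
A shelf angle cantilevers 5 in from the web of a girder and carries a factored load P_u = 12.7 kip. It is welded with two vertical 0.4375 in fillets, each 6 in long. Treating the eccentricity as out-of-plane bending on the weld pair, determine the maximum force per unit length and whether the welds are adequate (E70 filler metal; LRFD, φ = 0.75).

f_max ≈ 5.4 kip/in; adequate

E70XX → F_EXX = 70 ksi.
L_w = 2 × 6 = 12 in; section modulus (unit throat) S = 2 × L²/6 = 12 in².
Direct shear f_v = P/L_w = 12.7/12 = 1.058 kip/in.
Moment M = P × e = 12.7 × 5 = 63.5 kip·in; bending f_b = M/S = 5.292 kip/in.
f_max = √(f_v² + f_b²) = √(1.058² + 5.292²) = 5.396 kip/in.
φr_n = 0.75 × 0.6 × 70 × (0.707 × 0.4375) = 9.743 kip/in → adequate.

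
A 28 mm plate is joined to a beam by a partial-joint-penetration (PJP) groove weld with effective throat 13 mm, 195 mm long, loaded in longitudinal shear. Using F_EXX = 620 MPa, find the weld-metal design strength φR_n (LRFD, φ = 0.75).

Effective throat (given) t_e = 13 mm.
A_we = 13 × 195 = 2535 mm².
F_nw = 0.6 F_EXX = 372 MPa.
φR_n = 0.75 × 372 × 2535 × 10⁻³ = 707.3 kN.

φR_n ≈ 707 kN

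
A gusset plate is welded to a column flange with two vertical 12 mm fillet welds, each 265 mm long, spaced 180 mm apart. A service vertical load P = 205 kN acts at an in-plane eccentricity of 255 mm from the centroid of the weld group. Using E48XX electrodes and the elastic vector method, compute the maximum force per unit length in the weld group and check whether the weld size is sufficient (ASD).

f_max ≈ 1390 N/mm; NOT adequate

E48XX → F_EXX = 480 MPa.
Total weld length L_w = 530 mm. Treat welds as unit-width lines.
Polar moment about centroid: J = 2[d³/12 + d(b/2)²] = 2[265³/12 + 265×90²] = 7395000 mm³.
Direct shear f_v = P/L_w = 205×10³ / 530 = 386.8 N/mm (vertical).
Torsion M = P·e = 205×10³ × 255 = 52275000 N·mm.
Critical point at (x, y) = (90, 132.5) from centroid. f_tx = M·y/J = 936.7 N/mm; f_ty = M·x/J = 636.2 N/mm.
Resultant f_max = √[f_tx² + (f_v + f_ty)²] = √[936.7² + (386.8 + 636.2)²] = 1387 N/mm.
Capacity per unit length: r_n/Ω = (1/2.0) × 0.6 × 480 × (0.707 × 12) = 1222 N/mm.
1387 > 1222 → NOT adequate.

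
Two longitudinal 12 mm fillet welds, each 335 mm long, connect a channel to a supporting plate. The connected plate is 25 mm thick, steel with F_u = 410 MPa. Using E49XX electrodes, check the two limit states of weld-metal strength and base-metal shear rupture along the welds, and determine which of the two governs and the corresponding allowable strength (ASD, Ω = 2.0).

E49XX → F_EXX = 490 MPa.
t_e = 0.707 × 12 = 8.484 mm; L = 670 mm.
Weld metal: R_n/Ω = (1/2.0) × 0.6 × 490 × 8.484 × 670 × 10⁻³ = 835.6 kN.
Base metal (shear rupture): R_n/Ω = (1/2.0) × 0.6 × 410 × 25 × 670 × 10⁻³ = 2060 kN.
Governing: weld metal.

R_n/Ω ≈ 836 kN (weld metal governs)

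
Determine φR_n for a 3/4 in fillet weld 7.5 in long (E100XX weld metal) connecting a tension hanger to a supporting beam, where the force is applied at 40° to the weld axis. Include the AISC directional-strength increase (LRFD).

E100XX → F_EXX = 100 ksi.
t_e = 0.707 × 0.75 = 0.5302 in; A_we = 0.5302 × 7.5 = 3.977 in².
Directional factor: 1.0 + 0.5 sin^1.5(40°) = 1.258.
F_nw = 0.6 × 100 × 1.258 = 75.46 ksi.
φR_n = 0.75 × 75.46 × 3.977 = 225.1 kips.

φR_n ≈ 225 kips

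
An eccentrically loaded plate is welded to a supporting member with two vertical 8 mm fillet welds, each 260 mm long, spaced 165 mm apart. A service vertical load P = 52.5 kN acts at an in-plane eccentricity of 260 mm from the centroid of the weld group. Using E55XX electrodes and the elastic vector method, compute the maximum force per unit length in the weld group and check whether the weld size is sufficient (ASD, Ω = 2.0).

f_max ≈ 388 N/mm; adequate

E55XX → F_EXX = 550 MPa.
Total weld length L_w = 520 mm. Treat welds as unit-width lines.
Polar moment about centroid: J = 2[d³/12 + d(b/2)²] = 2[260³/12 + 260×82.5²] = 6469000 mm³.
Direct shear f_v = P/L_w = 52.5×10³ / 520 = 101 N/mm (vertical).
Torsion M = P·e = 52.5×10³ × 260 = 13650000 N·mm.
Critical point at (x, y) = (82.5, 130) from centroid. f_tx = M·y/J = 274.3 N/mm; f_ty = M·x/J = 174.1 N/mm.
Resultant f_max = √[f_tx² + (f_v + f_ty)²] = √[274.3² + (101 + 174.1)²] = 388.5 N/mm.
Capacity per unit length: r_n/Ω = (1/2.0) × 0.6 × 550 × (0.707 × 8) = 933.2 N/mm.
388.5 ≤ 933.2 → adequate.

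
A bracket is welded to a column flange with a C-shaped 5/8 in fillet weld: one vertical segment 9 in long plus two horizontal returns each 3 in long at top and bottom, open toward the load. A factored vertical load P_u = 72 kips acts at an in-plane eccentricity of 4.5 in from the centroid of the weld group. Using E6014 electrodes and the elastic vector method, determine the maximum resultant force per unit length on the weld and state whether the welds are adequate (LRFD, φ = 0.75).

E60XX → F_EXX = 60 ksi.
Total weld length L_w = 15 in. Treat welds as unit-width lines.
Centroid: x̄ = 2×3×1.5 / 15 = 0.6 in from the vertical weld.
Polar moment about centroid: J = I_x + I_y = [9³/12 + 2×3×4.5²] + [9×0.6² + 2(3³/12 + 3×0.9²)] = 194.8 in³.
Direct shear f_v = P/L_w = 72 / 15 = 4.8 kip/in (vertical).
Torsion M = P·e = 72 × 4.5 = 324 kip·in.
Critical point at (x, y) = (2.4, 4.5) from centroid. f_tx = M·y/J = 7.483 kip/in; f_ty = M·x/J = 3.991 kip/in.
Resultant f_max = √[f_tx² + (f_v + f_ty)²] = √[7.483² + (4.8 + 3.991)²] = 11.54 kip/in.
Capacity per unit length: φr_n = 0.75 × 0.6 × 60 × (0.707 × 0.625) = 11.93 kip/in.
11.54 ≤ 11.93 → adequate.

f_max ≈ 11.5 kip/in; adequate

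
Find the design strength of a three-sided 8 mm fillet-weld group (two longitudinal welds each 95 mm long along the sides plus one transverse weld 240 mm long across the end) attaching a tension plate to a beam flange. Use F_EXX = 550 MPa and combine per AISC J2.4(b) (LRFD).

φR_n ≈ 730 kN

t_e = 0.707 × 8 = 5.656 mm.
R_nwl = 0.6 × 550 × 5.656 × 190 × 10⁻³ = 354.6 kN (longitudinal, 2 welds).
R_nwt = 0.6 × 550 × 5.656 × 240 × 10⁻³ = 448 kN (transverse, base value).
(i) R_nwl + R_nwt = 802.6 kN; (ii) 0.85 R_nwl + 1.5 R_nwt = 973.4 kN.
R_n = max = 973.4 kN [governs: (ii)]; φR_n = 730 kN.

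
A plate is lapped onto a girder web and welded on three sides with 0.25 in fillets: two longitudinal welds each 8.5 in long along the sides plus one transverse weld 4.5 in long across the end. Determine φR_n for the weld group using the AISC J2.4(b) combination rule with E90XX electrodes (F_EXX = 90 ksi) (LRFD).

φR_n ≈ 154 kip

t_e = 0.707 × 0.25 = 0.1767 in.
R_nwl = 0.6 × 90 × 0.1767 × 17 = 162.3 kip (longitudinal, 2 welds).
R_nwt = 0.6 × 90 × 0.1767 × 4.5 = 42.95 kip (transverse, base value).
(i) R_nwl + R_nwt = 205.2 kip; (ii) 0.85 R_nwl + 1.5 R_nwt = 202.3 kip.
R_n = max = 205.2 kip [governs: (i)]; φR_n = 153.9 kip.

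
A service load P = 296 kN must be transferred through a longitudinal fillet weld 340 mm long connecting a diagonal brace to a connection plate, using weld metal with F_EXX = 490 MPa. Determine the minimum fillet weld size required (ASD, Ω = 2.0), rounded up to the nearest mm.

w = 9 mm

Total weld length L = 340 mm.
Required throat t_e = P × Ω / (0.6 F_EXX × L) = 296 × 2.0 / (0.6 × 490 × 340 × 10⁻³) = 5.922 mm.
Required leg w = t_e / 0.707 = 8.377 mm → use 9 mm.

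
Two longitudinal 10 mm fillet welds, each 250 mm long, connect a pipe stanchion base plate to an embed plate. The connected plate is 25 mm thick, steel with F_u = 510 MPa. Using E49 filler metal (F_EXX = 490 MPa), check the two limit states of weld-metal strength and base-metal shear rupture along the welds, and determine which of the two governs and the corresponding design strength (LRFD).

t_e = 0.707 × 10 = 7.07 mm; L = 500 mm.
Weld metal: φR_n = 0.75 × 0.6 × 490 × 7.07 × 500 × 10⁻³ = 779.5 kN.
Base metal (shear rupture): φR_n = 0.75 × 0.6 × 510 × 25 × 500 × 10⁻³ = 2869 kN.
Governing: weld metal.

φR_n ≈ 779 kN (weld metal governs)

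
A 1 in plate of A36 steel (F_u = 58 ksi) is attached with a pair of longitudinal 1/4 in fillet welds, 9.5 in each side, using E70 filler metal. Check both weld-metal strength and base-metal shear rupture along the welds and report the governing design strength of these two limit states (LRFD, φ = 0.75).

E70XX → F_EXX = 70 ksi.
t_e = 0.707 × 0.25 = 0.1767 in; L = 19 in.
Weld metal: φR_n = 0.75 × 0.6 × 70 × 0.1767 × 19 = 105.8 kip.
Base metal (shear rupture): φR_n = 0.75 × 0.6 × 58 × 1 × 19 = 495.9 kip.
Governing: weld metal.

φR_n ≈ 106 kip (weld metal governs)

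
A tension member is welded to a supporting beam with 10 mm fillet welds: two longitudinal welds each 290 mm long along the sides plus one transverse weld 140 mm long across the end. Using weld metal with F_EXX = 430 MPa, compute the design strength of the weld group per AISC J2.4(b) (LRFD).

φR_n ≈ 985 kN

t_e = 0.707 × 10 = 7.07 mm.
R_nwl = 0.6 × 430 × 7.07 × 580 × 10⁻³ = 1058 kN (longitudinal, 2 welds).
R_nwt = 0.6 × 430 × 7.07 × 140 × 10⁻³ = 255.4 kN (transverse, base value).
(i) R_nwl + R_nwt = 1313 kN; (ii) 0.85 R_nwl + 1.5 R_nwt = 1282 kN.
R_n = max = 1313 kN [governs: (i)]; φR_n = 985 kN.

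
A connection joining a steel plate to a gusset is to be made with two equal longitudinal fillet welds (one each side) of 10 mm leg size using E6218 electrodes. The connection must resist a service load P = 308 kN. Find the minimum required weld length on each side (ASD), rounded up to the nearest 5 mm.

E62XX → F_EXX = 620 MPa.
Throat t_e = 0.707 × 10 = 7.07 mm.
r_n/Ω = (0.6 × 620 × 7.07) / 2.0 = 1315 N/mm = 1.315 kN/mm.
L_req = P / (r_n/Ω) = 308 / 1.315 = 234.2 mm total.
Per side: 234.2 / 2 = 117.1 mm.
Round up → use L = 120 mm on each side.

L = 120 mm on each side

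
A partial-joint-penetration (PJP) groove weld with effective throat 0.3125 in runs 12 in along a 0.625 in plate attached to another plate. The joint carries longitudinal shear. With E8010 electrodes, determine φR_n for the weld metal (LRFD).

φR_n ≈ 135 kips

E80XX → F_EXX = 80 ksi.
Effective throat (given) t_e = 0.3125 in.
A_we = 0.3125 × 12 = 3.75 in².
F_nw = 0.6 F_EXX = 48 ksi.
φR_n = 0.75 × 48 × 3.75 = 135 kips.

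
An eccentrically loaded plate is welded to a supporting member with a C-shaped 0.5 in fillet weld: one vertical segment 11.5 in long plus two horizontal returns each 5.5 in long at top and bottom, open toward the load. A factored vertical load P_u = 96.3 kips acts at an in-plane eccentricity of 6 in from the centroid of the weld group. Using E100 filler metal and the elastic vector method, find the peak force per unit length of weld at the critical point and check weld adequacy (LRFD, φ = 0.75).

E100XX → F_EXX = 100 ksi.
Total weld length L_w = 22.5 in. Treat welds as unit-width lines.
Centroid: x̄ = 2×5.5×2.75 / 22.5 = 1.344 in from the vertical weld.
Polar moment about centroid: J = I_x + I_y = [11.5³/12 + 2×5.5×5.75²] + [11.5×1.344² + 2(5.5³/12 + 5.5×1.406²)] = 560.7 in³.
Direct shear f_v = P/L_w = 96.3 / 22.5 = 4.28 kip/in (vertical).
Torsion M = P·e = 96.3 × 6 = 577.8 kip·in.
Critical point at (x, y) = (4.156, 5.75) from centroid. f_tx = M·y/J = 5.926 kip/in; f_ty = M·x/J = 4.282 kip/in.
Resultant f_max = √[f_tx² + (f_v + f_ty)²] = √[5.926² + (4.28 + 4.282)²] = 10.41 kip/in.
Capacity per unit length: φr_n = 0.75 × 0.6 × 100 × (0.707 × 0.5) = 15.91 kip/in.
10.41 ≤ 15.91 → adequate.

f_max ≈ 10.4 kip/in; adequate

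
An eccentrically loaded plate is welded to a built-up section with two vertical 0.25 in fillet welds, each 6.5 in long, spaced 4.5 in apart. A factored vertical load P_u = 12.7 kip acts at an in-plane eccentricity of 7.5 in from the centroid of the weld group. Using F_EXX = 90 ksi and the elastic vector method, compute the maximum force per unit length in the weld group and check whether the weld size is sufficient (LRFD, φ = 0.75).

Total weld length L_w = 13 in. Treat welds as unit-width lines.
Polar moment about centroid: J = 2[d³/12 + d(b/2)²] = 2[6.5³/12 + 6.5×2.25²] = 111.6 in³.
Direct shear f_v = P/L_w = 12.7 / 13 = 0.9769 kip/in (vertical).
Torsion M = P·e = 12.7 × 7.5 = 95.25 kip·in.
Critical point at (x, y) = (2.25, 3.25) from centroid. f_tx = M·y/J = 2.774 kip/in; f_ty = M·x/J = 1.921 kip/in.
Resultant f_max = √[f_tx² + (f_v + f_ty)²] = √[2.774² + (0.9769 + 1.921)²] = 4.012 kip/in.
Capacity per unit length: φr_n = 0.75 × 0.6 × 90 × (0.707 × 0.25) = 7.158 kip/in.
4.012 ≤ 7.158 → adequate.

f_max ≈ 4.01 kip/in; adequate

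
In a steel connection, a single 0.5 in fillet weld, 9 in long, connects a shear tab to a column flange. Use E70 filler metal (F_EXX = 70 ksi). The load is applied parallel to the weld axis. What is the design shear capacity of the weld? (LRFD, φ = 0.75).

φR_n ≈ 100 kip

Effective throat t_e = 0.707 × 0.5 = 0.3535 in.
Total length L = 9 in; A_we = 0.3535 × 9 = 3.181 in².
F_nw = 0.6 F_EXX = 0.6 × 70 = 42 ksi.
φR_n = 0.75 × 42 × 3.181 = 100.2 kip.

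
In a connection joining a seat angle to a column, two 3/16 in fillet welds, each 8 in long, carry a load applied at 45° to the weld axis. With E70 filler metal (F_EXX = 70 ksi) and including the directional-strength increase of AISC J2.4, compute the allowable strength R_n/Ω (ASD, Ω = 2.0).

t_e = 0.707 × 0.1875 = 0.1326 in; A_we = 0.1326 × 16 = 2.121 in².
Directional factor: 1.0 + 0.5 sin^1.5(45°) = 1.297.
F_nw = 0.6 × 70 × 1.297 = 54.49 ksi.
R_n/Ω = (54.49 × 2.121) / 2.0 = 57.78 kips.

R_n/Ω ≈ 57.8 kips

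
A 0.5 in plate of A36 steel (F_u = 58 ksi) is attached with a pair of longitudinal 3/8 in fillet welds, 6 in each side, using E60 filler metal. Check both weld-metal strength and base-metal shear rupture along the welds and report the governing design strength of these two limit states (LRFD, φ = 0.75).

φR_n ≈ 85.9 kips (weld metal governs)

E60XX → F_EXX = 60 ksi.
t_e = 0.707 × 0.375 = 0.2651 in; L = 12 in.
Weld metal: φR_n = 0.75 × 0.6 × 60 × 0.2651 × 12 = 85.9 kips.
Base metal (shear rupture): φR_n = 0.75 × 0.6 × 58 × 0.5 × 12 = 156.6 kips.
Governing: weld metal.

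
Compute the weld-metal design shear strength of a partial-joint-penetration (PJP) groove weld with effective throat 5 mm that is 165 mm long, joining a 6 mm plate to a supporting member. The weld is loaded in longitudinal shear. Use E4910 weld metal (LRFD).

E49XX → F_EXX = 490 MPa.
Effective throat (given) t_e = 5 mm.
A_we = 5 × 165 = 825 mm².
F_nw = 0.6 F_EXX = 294 MPa.
φR_n = 0.75 × 294 × 825 × 10⁻³ = 181.9 kN.

φR_n ≈ 182 kN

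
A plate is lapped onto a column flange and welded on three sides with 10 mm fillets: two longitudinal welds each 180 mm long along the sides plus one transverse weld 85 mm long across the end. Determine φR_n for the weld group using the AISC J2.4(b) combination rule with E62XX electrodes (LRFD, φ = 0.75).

E62XX → F_EXX = 620 MPa.
t_e = 0.707 × 10 = 7.07 mm.
R_nwl = 0.6 × 620 × 7.07 × 360 × 10⁻³ = 946.8 kN (longitudinal, 2 welds).
R_nwt = 0.6 × 620 × 7.07 × 85 × 10⁻³ = 223.6 kN (transverse, base value).
(i) R_nwl + R_nwt = 1170 kN; (ii) 0.85 R_nwl + 1.5 R_nwt = 1140 kN.
R_n = max = 1170 kN [governs: (i)]; φR_n = 877.8 kN.

φR_n ≈ 878 kN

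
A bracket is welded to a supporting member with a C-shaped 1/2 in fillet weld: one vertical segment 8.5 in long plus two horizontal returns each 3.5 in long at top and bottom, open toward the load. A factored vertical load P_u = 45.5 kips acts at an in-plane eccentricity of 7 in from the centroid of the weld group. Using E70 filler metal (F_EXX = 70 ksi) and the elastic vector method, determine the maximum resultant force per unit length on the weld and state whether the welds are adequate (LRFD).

Total weld length L_w = 15.5 in. Treat welds as unit-width lines.
Centroid: x̄ = 2×3.5×1.75 / 15.5 = 0.7903 in from the vertical weld.
Polar moment about centroid: J = I_x + I_y = [8.5³/12 + 2×3.5×4.25²] + [8.5×0.7903² + 2(3.5³/12 + 3.5×0.9597²)] = 196.5 in³.
Direct shear f_v = P/L_w = 45.5 / 15.5 = 2.935 kip/in (vertical).
Torsion M = P·e = 45.5 × 7 = 318.5 kip·in.
Critical point at (x, y) = (2.71, 4.25) from centroid. f_tx = M·y/J = 6.888 kip/in; f_ty = M·x/J = 4.392 kip/in.
Resultant f_max = √[f_tx² + (f_v + f_ty)²] = √[6.888² + (2.935 + 4.392)²] = 10.06 kip/in.
Capacity per unit length: φr_n = 0.75 × 0.6 × 70 × (0.707 × 0.5) = 11.14 kip/in.
10.06 ≤ 11.14 → adequate.

f_max ≈ 10.1 kip/in; adequate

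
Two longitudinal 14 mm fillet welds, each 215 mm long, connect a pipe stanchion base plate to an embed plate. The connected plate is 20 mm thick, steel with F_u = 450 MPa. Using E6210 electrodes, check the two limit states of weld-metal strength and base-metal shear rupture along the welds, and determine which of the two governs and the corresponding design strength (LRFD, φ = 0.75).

E62XX → F_EXX = 620 MPa.
t_e = 0.707 × 14 = 9.898 mm; L = 430 mm.
Weld metal: φR_n = 0.75 × 0.6 × 620 × 9.898 × 430 × 10⁻³ = 1187 kN.
Base metal (shear rupture): φR_n = 0.75 × 0.6 × 450 × 20 × 430 × 10⁻³ = 1742 kN.
Governing: weld metal.

φR_n ≈ 1190 kN (weld metal governs)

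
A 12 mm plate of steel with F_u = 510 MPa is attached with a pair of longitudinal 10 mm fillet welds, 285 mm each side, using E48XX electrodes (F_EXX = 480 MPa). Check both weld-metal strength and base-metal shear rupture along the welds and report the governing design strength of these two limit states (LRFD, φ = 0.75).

t_e = 0.707 × 10 = 7.07 mm; L = 570 mm.
Weld metal: φR_n = 0.75 × 0.6 × 480 × 7.07 × 570 × 10⁻³ = 870.5 kN.
Base metal (shear rupture): φR_n = 0.75 × 0.6 × 510 × 12 × 570 × 10⁻³ = 1570 kN.
Governing: weld metal.

φR_n ≈ 870 kN (weld metal governs)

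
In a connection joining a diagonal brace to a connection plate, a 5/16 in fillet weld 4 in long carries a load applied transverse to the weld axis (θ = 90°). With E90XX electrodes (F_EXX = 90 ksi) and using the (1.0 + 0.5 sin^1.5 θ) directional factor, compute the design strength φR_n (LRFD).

t_e = 0.707 × 0.3125 = 0.2209 in; A_we = 0.2209 × 4 = 0.8837 in².
Directional factor: 1.0 + 0.5 sin^1.5(90°) = 1.5.
F_nw = 0.6 × 90 × 1.5 = 81 ksi.
φR_n = 0.75 × 81 × 0.8837 = 53.69 kips.

φR_n ≈ 53.7 kips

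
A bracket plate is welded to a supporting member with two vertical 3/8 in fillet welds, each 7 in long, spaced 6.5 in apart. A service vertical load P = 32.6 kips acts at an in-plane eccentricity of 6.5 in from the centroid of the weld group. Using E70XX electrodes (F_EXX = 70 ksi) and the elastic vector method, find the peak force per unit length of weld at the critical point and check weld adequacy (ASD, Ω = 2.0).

Total weld length L_w = 14 in. Treat welds as unit-width lines.
Polar moment about centroid: J = 2[d³/12 + d(b/2)²] = 2[7³/12 + 7×3.25²] = 205 in³.
Direct shear f_v = P/L_w = 32.6 / 14 = 2.329 kip/in (vertical).
Torsion M = P·e = 32.6 × 6.5 = 211.9 kip·in.
Critical point at (x, y) = (3.25, 3.5) from centroid. f_tx = M·y/J = 3.617 kip/in; f_ty = M·x/J = 3.359 kip/in.
Resultant f_max = √[f_tx² + (f_v + f_ty)²] = √[3.617² + (2.329 + 3.359)²] = 6.74 kip/in.
Capacity per unit length: r_n/Ω = (1/2.0) × 0.6 × 70 × (0.707 × 0.375) = 5.568 kip/in.
6.74 > 5.568 → NOT adequate.

f_max ≈ 6.74 kip/in; NOT adequate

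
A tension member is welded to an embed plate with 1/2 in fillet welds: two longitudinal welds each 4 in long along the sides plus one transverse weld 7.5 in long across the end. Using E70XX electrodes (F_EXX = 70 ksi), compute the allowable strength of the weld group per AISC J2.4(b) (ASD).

R_n/Ω ≈ 134 kip

t_e = 0.707 × 0.5 = 0.3535 in.
R_nwl = 0.6 × 70 × 0.3535 × 8 = 118.8 kip (longitudinal, 2 welds).
R_nwt = 0.6 × 70 × 0.3535 × 7.5 = 111.4 kip (transverse, base value).
(i) R_nwl + R_nwt = 230.1 kip; (ii) 0.85 R_nwl + 1.5 R_nwt = 268 kip.
R_n = max = 268 kip [governs: (ii)]; R_n/Ω = 134 kip.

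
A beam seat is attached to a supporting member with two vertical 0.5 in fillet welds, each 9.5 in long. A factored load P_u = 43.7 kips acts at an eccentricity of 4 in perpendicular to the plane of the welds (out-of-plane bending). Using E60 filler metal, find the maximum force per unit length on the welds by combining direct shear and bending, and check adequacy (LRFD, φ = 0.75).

f_max ≈ 6.25 kip/in; adequate

E60XX → F_EXX = 60 ksi.
L_w = 2 × 9.5 = 19 in; section modulus (unit throat) S = 2 × L²/6 = 30.08 in².
Direct shear f_v = P/L_w = 43.7/19 = 2.3 kip/in.
Moment M = P × e = 43.7 × 4 = 174.8 kip·in; bending f_b = M/S = 5.811 kip/in.
f_max = √(f_v² + f_b²) = √(2.3² + 5.811²) = 6.249 kip/in.
φr_n = 0.75 × 0.6 × 60 × (0.707 × 0.5) = 9.544 kip/in → adequate.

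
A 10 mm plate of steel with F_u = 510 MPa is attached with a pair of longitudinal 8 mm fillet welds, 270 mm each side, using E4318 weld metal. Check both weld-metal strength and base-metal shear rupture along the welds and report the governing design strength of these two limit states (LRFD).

φR_n ≈ 591 kN (weld metal governs)

E43XX → F_EXX = 430 MPa.
t_e = 0.707 × 8 = 5.656 mm; L = 540 mm.
Weld metal: φR_n = 0.75 × 0.6 × 430 × 5.656 × 540 × 10⁻³ = 591 kN.
Base metal (shear rupture): φR_n = 0.75 × 0.6 × 510 × 10 × 540 × 10⁻³ = 1239 kN.
Governing: weld metal.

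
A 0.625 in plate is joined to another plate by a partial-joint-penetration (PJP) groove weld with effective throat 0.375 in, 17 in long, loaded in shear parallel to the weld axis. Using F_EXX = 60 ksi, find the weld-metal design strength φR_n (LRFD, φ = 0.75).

Effective throat (given) t_e = 0.375 in.
A_we = 0.375 × 17 = 6.375 in².
F_nw = 0.6 F_EXX = 36 ksi.
φR_n = 0.75 × 36 × 6.375 = 172.1 kip.

φR_n ≈ 172 kip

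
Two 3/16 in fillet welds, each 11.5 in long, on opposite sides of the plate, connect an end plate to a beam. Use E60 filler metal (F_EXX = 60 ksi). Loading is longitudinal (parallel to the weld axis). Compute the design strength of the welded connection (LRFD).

φR_n ≈ 82.3 kip

Effective throat t_e = 0.707 × 0.1875 = 0.1326 in.
Total length L = 23 in; A_we = 0.1326 × 23 = 3.049 in².
F_nw = 0.6 F_EXX = 0.6 × 60 = 36 ksi.
φR_n = 0.75 × 36 × 3.049 = 82.32 kip.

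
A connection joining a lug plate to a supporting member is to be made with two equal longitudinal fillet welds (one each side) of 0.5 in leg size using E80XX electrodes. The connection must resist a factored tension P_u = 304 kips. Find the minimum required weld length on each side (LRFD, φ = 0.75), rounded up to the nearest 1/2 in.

E80XX → F_EXX = 80 ksi.
Throat t_e = 0.707 × 0.5 = 0.3535 in.
φr_n = 0.75 × 0.6 × 80 × 0.3535 = 12.73 kips/in.
L_req = P_u / φr_n = 304 / 12.73 = 23.89 in total.
Per side: 23.89 / 2 = 11.94 in.
Round up → use L = 12 in on each side.

L = 12 in on each side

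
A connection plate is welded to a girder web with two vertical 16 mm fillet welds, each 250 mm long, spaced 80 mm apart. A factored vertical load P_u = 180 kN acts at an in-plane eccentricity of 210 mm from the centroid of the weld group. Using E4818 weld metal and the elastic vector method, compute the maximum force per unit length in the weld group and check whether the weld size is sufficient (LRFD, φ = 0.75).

f_max ≈ 1600 N/mm; adequate

E48XX → F_EXX = 480 MPa.
Total weld length L_w = 500 mm. Treat welds as unit-width lines.
Polar moment about centroid: J = 2[d³/12 + d(b/2)²] = 2[250³/12 + 250×40²] = 3404000 mm³.
Direct shear f_v = P/L_w = 180×10³ / 500 = 360 N/mm (vertical).
Torsion M = P·e = 180×10³ × 210 = 37800000 N·mm.
Critical point at (x, y) = (40, 125) from centroid. f_tx = M·y/J = 1388 N/mm; f_ty = M·x/J = 444.2 N/mm.
Resultant f_max = √[f_tx² + (f_v + f_ty)²] = √[1388² + (360 + 444.2)²] = 1604 N/mm.
Capacity per unit length: φr_n = 0.75 × 0.6 × 480 × (0.707 × 16) = 2443 N/mm.
1604 ≤ 2443 → adequate.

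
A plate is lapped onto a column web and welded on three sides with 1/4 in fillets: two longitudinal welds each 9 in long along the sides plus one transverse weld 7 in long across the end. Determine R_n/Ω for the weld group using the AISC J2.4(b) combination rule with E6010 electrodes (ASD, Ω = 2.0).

E60XX → F_EXX = 60 ksi.
t_e = 0.707 × 0.25 = 0.1767 in.
R_nwl = 0.6 × 60 × 0.1767 × 18 = 114.5 kips (longitudinal, 2 welds).
R_nwt = 0.6 × 60 × 0.1767 × 7 = 44.54 kips (transverse, base value).
(i) R_nwl + R_nwt = 159.1 kips; (ii) 0.85 R_nwl + 1.5 R_nwt = 164.2 kips.
R_n = max = 164.2 kips [governs: (ii)]; R_n/Ω = 82.08 kips.

R_n/Ω ≈ 82.1 kips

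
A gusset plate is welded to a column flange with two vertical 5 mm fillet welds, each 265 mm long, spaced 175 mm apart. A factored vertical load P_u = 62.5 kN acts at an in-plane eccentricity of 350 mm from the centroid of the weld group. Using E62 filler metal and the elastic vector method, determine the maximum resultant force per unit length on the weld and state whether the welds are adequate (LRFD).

f_max ≈ 559 N/mm; adequate

E62XX → F_EXX = 620 MPa.
Total weld length L_w = 530 mm. Treat welds as unit-width lines.
Polar moment about centroid: J = 2[d³/12 + d(b/2)²] = 2[265³/12 + 265×87.5²] = 7159000 mm³.
Direct shear f_v = P/L_w = 62.5×10³ / 530 = 117.9 N/mm (vertical).
Torsion M = P·e = 62.5×10³ × 350 = 21875000 N·mm.
Critical point at (x, y) = (87.5, 132.5) from centroid. f_tx = M·y/J = 404.8 N/mm; f_ty = M·x/J = 267.3 N/mm.
Resultant f_max = √[f_tx² + (f_v + f_ty)²] = √[404.8² + (117.9 + 267.3)²] = 558.9 N/mm.
Capacity per unit length: φr_n = 0.75 × 0.6 × 620 × (0.707 × 5) = 986.3 N/mm.
558.9 ≤ 986.3 → adequate.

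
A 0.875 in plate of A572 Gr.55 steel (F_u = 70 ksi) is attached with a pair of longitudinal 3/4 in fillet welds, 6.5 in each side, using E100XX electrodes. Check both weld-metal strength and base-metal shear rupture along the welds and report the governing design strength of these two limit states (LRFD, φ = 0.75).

E100XX → F_EXX = 100 ksi.
t_e = 0.707 × 0.75 = 0.5302 in; L = 13 in.
Weld metal: φR_n = 0.75 × 0.6 × 100 × 0.5302 × 13 = 310.2 kip.
Base metal (shear rupture): φR_n = 0.75 × 0.6 × 70 × 0.875 × 13 = 358.3 kip.
Governing: weld metal.

φR_n ≈ 310 kip (weld metal governs)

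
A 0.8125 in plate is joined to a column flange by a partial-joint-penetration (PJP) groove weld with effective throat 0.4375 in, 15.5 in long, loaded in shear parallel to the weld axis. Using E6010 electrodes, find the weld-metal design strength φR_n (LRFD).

φR_n ≈ 183 kip

E60XX → F_EXX = 60 ksi.
Effective throat (given) t_e = 0.4375 in.
A_we = 0.4375 × 15.5 = 6.781 in².
F_nw = 0.6 F_EXX = 36 ksi.
φR_n = 0.75 × 36 × 6.781 = 183.1 kip.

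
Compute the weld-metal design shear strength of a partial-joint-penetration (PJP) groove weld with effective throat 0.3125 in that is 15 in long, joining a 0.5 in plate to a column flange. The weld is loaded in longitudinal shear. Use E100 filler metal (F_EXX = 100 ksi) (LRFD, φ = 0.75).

φR_n ≈ 211 kip

Effective throat (given) t_e = 0.3125 in.
A_we = 0.3125 × 15 = 4.688 in².
F_nw = 0.6 F_EXX = 60 ksi.
φR_n = 0.75 × 60 × 4.688 = 210.9 kip.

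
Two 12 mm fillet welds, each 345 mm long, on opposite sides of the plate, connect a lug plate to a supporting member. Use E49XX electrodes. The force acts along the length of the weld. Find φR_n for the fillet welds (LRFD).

E49XX → F_EXX = 490 MPa.
Effective throat t_e = 0.707 × 12 = 8.484 mm.
Total length L = 690 mm; A_we = 8.484 × 690 = 5854 mm².
F_nw = 0.6 F_EXX = 0.6 × 490 = 294 MPa.
φR_n = 0.75 × 294 × 5854 × 10⁻³ = 1291 kN.

φR_n ≈ 1290 kN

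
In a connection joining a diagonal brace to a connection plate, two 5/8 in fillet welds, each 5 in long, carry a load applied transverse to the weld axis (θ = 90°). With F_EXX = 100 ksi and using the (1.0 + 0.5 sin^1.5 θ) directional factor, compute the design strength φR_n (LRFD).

t_e = 0.707 × 0.625 = 0.4419 in; A_we = 0.4419 × 10 = 4.419 in².
Directional factor: 1.0 + 0.5 sin^1.5(90°) = 1.5.
F_nw = 0.6 × 100 × 1.5 = 90 ksi.
φR_n = 0.75 × 90 × 4.419 = 298.3 kips.

φR_n ≈ 298 kips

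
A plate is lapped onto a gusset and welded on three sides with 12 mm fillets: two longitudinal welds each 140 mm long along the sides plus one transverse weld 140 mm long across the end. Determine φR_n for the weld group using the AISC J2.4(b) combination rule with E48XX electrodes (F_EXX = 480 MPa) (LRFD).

t_e = 0.707 × 12 = 8.484 mm.
R_nwl = 0.6 × 480 × 8.484 × 280 × 10⁻³ = 684.1 kN (longitudinal, 2 welds).
R_nwt = 0.6 × 480 × 8.484 × 140 × 10⁻³ = 342.1 kN (transverse, base value).
(i) R_nwl + R_nwt = 1026 kN; (ii) 0.85 R_nwl + 1.5 R_nwt = 1095 kN.
R_n = max = 1095 kN [governs: (ii)]; φR_n = 821 kN.

φR_n ≈ 821 kN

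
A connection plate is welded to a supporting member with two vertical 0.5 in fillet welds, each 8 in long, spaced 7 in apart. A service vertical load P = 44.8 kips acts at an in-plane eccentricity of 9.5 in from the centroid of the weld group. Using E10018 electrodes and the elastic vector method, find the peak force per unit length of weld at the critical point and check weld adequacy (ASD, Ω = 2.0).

E100XX → F_EXX = 100 ksi.
Total weld length L_w = 16 in. Treat welds as unit-width lines.
Polar moment about centroid: J = 2[d³/12 + d(b/2)²] = 2[8³/12 + 8×3.5²] = 281.3 in³.
Direct shear f_v = P/L_w = 44.8 / 16 = 2.8 kip/in (vertical).
Torsion M = P·e = 44.8 × 9.5 = 425.6 kip·in.
Critical point at (x, y) = (3.5, 4) from centroid. f_tx = M·y/J = 6.051 kip/in; f_ty = M·x/J = 5.295 kip/in.
Resultant f_max = √[f_tx² + (f_v + f_ty)²] = √[6.051² + (2.8 + 5.295)²] = 10.11 kip/in.
Capacity per unit length: r_n/Ω = (1/2.0) × 0.6 × 100 × (0.707 × 0.5) = 10.6 kip/in.
10.11 ≤ 10.6 → adequate.

f_max ≈ 10.1 kip/in; adequate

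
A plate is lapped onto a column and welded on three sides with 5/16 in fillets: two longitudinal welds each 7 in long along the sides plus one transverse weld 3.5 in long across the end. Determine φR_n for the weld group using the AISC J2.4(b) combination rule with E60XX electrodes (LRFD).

φR_n ≈ 104 kip

E60XX → F_EXX = 60 ksi.
t_e = 0.707 × 0.3125 = 0.2209 in.
R_nwl = 0.6 × 60 × 0.2209 × 14 = 111.4 kip (longitudinal, 2 welds).
R_nwt = 0.6 × 60 × 0.2209 × 3.5 = 27.84 kip (transverse, base value).
(i) R_nwl + R_nwt = 139.2 kip; (ii) 0.85 R_nwl + 1.5 R_nwt = 136.4 kip.
R_n = max = 139.2 kip [governs: (i)]; φR_n = 104.4 kip.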